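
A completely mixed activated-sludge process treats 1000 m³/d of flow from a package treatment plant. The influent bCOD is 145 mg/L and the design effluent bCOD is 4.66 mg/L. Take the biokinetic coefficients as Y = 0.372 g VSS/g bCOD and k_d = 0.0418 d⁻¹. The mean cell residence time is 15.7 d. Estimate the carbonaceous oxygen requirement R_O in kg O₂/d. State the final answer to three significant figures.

The observed yield is Y_obs = Y/(1 + k_d·θ_c) = 0.372 / (1 + 0.0418 × 15.7) = 0.372 / 1.656 = 0.2246 g VSS per g bCOD removed.
ΔS = 145 − 4.66 = 140.3 mg/L, so the substrate removal rate is 1000 × 140.3/1000 = 140.3 kg bCOD/d.
P_X = Y_obs·Q·(S₀ − S) = 0.2246 × 140.3 = 31.52 kg VSS/d.
R_O = Q·(S₀ − S) − 1.42·P_X = 140.3 − 1.42 × 31.52 = 95.58 kg O₂/d.

R_O ≈ 95.6 kg O₂/d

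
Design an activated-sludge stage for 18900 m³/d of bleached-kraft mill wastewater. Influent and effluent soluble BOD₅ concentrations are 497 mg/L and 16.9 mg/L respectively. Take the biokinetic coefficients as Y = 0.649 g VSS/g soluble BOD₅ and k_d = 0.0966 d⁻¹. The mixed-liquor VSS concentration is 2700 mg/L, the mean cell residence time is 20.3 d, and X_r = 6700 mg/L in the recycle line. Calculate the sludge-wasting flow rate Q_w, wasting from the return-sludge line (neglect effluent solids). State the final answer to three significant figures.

Steady-state biomass mass balance: V·X·(1 + k_d·θ_c) = Y·Q·(S₀ − S)·θ_c, so V = 0.649 × 18900 × (497 − 16.9) × 20.3 / [2700 × (1 + 0.0966 × 20.3)] = 1.2×10^8 / 7995 = 14953 m³.
Wasting from the return line (neglecting effluent solids): Q_w = V·X / (θ_c·X_r) = 14953 × 2700 / (20.3 × 6700) = 296.8 m³/d.

Q_w ≈ 297 m³/d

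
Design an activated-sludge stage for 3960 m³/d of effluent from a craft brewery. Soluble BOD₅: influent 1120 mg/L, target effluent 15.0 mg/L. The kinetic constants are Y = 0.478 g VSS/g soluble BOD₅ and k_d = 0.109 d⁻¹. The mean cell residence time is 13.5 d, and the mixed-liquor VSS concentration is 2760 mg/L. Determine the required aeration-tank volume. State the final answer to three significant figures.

V ≈ 4140 m³

Steady-state biomass mass balance: V·X·(1 + k_d·θ_c) = Y·Q·(S₀ − S)·θ_c, so V = 0.478 × 3960 × (1120 − 15.0) × 13.5 / [2760 × (1 + 0.109 × 13.5)] = 2.82×10^7 / 6821 = 4140 m³.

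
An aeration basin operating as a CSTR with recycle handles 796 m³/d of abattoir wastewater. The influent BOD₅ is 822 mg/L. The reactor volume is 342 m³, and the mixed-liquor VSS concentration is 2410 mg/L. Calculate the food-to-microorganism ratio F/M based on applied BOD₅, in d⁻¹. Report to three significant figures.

F/M ≈ 0.794 d⁻¹

F/M = Q·S₀ / (V·X) = 796 × 822 / (342.0 × 2410) = 0.7939 g BOD₅·(g VSS·d)⁻¹.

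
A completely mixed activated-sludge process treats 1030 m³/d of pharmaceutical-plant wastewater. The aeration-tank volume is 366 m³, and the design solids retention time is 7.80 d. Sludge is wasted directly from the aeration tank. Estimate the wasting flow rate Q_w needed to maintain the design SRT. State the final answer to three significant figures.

For wasting at MLVSS concentration, Q_w = V/θ_c = 366.0/7.80 = 46.92 m³/d.

Q_w ≈ 46.9 m³/d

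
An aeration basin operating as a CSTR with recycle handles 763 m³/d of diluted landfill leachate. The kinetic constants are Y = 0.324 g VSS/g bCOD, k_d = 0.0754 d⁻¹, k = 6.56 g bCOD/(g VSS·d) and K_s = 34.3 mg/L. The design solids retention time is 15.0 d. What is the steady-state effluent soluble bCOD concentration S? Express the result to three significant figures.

From the Monod/SRT balance for a CMAS, S = K_s·(1+k_d θ_c)/[θ_c·(Y k − k_d) − 1] = 34.3 × (1 + 0.0754 × 15.0) / [15.0 × (0.324 × 6.56 − 0.0754) − 1] = 73.09 / 29.75 = 2.457 mg/L.

S ≈ 2.46 mg/L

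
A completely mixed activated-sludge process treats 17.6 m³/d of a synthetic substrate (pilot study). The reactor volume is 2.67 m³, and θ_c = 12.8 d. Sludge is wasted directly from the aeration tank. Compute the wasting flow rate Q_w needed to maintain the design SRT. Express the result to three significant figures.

Q_w ≈ 0.209 m³/d

Wasting from the aeration tank: Q_w = V / θ_c = 2.670 / 12.8 = 0.2086 m³/d.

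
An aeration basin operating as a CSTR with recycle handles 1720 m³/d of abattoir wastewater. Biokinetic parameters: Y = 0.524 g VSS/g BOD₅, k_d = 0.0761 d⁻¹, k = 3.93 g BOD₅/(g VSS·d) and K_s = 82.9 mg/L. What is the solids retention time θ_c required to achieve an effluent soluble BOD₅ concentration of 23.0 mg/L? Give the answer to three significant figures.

Specific growth rate at S = 23.0 mg/L: μ = YkS/(K_s+S) = 0.524·3.93·23.0/(82.9+23.0) = 0.4473 d⁻¹.
θ_c = 1/(μ − k_d) = 1/(0.4473 − 0.0761) = 1/0.3712 = 2.694 d.

θ_c ≈ 2.69 d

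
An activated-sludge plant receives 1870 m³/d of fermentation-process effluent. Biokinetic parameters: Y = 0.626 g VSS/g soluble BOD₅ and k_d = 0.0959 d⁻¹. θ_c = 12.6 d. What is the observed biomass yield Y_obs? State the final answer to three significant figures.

The observed yield is Y_obs = Y/(1 + k_d·θ_c) = 0.626 / (1 + 0.0959 × 12.6) = 0.626 / 2.208 = 0.2835 g VSS per g soluble BOD₅ removed.

Y_obs ≈ 0.283 g VSS/g soluble BOD₅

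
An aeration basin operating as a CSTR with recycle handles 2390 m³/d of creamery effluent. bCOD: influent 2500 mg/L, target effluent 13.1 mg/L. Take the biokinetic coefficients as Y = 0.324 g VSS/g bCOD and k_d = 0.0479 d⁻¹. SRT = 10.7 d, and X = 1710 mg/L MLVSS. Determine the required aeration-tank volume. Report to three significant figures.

V ≈ 7970 m³

Rearranging the biomass balance for a CMAS with decay, V = Y·Q·ΔS·θ_c / [X·(1+k_d θ_c)] = 0.324 × 2390 × (2500 − 13.1) × 10.7 / [1710 × (1 + 0.0479 × 10.7)] = 2.06×10^7 / 2586 = 7967 m³.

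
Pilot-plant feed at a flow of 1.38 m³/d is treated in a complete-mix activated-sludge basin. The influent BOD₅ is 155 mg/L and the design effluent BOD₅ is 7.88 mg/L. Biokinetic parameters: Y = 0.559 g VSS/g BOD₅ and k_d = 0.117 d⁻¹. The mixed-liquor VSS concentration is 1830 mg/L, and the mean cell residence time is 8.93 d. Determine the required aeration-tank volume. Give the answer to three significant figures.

From the SRT design equation V = Y Q (S₀−S) θ_c / [X (1 + k_d θ_c)] = 0.559 × 1.38 × (155 − 7.88) × 8.93 / [1830 × (1 + 0.117 × 8.93)] = 1.01×10^3 / 3742 = 0.2708 m³.

V ≈ 0.271 m³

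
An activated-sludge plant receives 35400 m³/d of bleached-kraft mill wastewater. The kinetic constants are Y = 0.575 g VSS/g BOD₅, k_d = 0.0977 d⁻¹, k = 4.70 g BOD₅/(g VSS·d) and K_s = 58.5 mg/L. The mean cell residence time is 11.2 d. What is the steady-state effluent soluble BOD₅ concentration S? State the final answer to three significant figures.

S ≈ 4.35 mg/L

From the Monod/SRT balance for a CMAS, S = K_s·(1+k_d θ_c)/[θ_c·(Y k − k_d) − 1] = 58.5 × (1 + 0.0977 × 11.2) / [11.2 × (0.575 × 4.70 − 0.0977) − 1] = 122.5 / 28.17 = 4.348 mg/L.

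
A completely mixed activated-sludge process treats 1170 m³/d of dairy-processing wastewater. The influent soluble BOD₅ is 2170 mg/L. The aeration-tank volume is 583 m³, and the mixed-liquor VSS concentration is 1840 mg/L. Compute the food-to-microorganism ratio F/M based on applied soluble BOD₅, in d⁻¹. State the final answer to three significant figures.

F/M = applied load / biomass = Q·S₀/(V·X) = 1170 × 2170 / (583.0 × 1840) = 2.367 d⁻¹.

F/M ≈ 2.37 d⁻¹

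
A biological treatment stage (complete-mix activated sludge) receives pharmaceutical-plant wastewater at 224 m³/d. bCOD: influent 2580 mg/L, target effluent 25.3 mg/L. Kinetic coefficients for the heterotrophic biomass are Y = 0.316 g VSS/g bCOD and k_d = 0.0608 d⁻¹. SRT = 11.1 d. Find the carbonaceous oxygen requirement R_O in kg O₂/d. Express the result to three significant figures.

Observed yield with endogenous decay: Y_obs = Y / (1 + k_d·θ_c) = 0.316 / (1 + 0.0608 × 11.1) = 0.316 / 1.675 = 0.1887 g VSS/g bCOD.
ΔS = 2580 − 25.3 = 2555 mg/L, so the substrate removal rate is 224 × 2555/1000 = 572.3 kg bCOD/d.
P_X = Y_obs·Q·(S₀ − S) = 0.1887 × 572.3 = 108.0 kg VSS/d.
R_O = Q·(S₀ − S) − 1.42·P_X = 572.3 − 1.42 × 108.0 = 418.9 kg O₂/d.

R_O ≈ 419 kg O₂/d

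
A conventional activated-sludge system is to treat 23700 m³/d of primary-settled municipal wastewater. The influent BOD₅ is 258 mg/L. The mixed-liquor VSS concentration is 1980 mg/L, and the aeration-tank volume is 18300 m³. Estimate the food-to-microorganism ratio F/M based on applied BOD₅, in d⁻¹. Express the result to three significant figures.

Food-to-microorganism ratio F/M = Q S₀ / (V X) = 23700 × 258 / (18300 × 1980) = 0.1688 d⁻¹.

F/M ≈ 0.169 d⁻¹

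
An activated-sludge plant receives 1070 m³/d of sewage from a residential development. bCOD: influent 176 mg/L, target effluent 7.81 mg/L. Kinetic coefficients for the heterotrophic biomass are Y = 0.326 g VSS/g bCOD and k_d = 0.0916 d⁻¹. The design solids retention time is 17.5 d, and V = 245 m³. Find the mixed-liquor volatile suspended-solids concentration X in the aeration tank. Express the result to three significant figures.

X = Y·Q·ΔS·θ_c / [V·(1 + k_d θ_c)] = 0.326 × 1070 × (176 − 7.81) × 17.5 / [245 × (1 + 0.0916 × 17.5)] = 1610 mg/L.

X ≈ 1610 mg/L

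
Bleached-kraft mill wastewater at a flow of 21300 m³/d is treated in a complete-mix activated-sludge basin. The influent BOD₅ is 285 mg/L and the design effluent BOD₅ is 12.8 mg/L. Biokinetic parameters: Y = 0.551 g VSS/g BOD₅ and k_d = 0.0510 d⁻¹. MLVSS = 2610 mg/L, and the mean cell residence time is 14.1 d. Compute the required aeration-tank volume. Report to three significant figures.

Steady-state biomass mass balance: V·X·(1 + k_d·θ_c) = Y·Q·(S₀ − S)·θ_c, so V = 0.551 × 21300 × (285 − 12.8) × 14.1 / [2610 × (1 + 0.0510 × 14.1)] = 4.5×10^7 / 4487 = 10039 m³.

V ≈ 10000 m³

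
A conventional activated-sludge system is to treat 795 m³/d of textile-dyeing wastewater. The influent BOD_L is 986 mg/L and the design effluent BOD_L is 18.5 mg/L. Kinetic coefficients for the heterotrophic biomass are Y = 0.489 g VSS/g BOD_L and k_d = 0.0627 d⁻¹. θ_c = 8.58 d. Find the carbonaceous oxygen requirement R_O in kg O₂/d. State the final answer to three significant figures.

Y_obs = Y / (1 + k_d θ_c) = 0.489 / (1 + 0.0627 × 8.58) = 0.489 / 1.538 = 0.3180.
Mass of BOD_L removed per day: Q(S₀ − S) = 795 × 967.5 g/m³ = 769.2 kg/d.
Biomass synthesised: P_X = Y_obs × 769.2 = 244.6 kg VSS/d.
R_O = Q·ΔS − 1.42 P_X = 769.2 − 347.3 = 421.9 kg O₂/d.

R_O ≈ 422 kg O₂/d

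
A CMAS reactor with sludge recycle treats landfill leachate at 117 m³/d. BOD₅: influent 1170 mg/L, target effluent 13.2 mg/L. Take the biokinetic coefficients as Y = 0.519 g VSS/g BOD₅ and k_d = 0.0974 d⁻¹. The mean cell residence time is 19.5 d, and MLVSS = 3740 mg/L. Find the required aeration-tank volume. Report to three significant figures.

Rearranging the biomass balance for a CMAS with decay, V = Y·Q·ΔS·θ_c / [X·(1+k_d θ_c)] = 0.519 × 117 × (1170 − 13.2) × 19.5 / [3740 × (1 + 0.0974 × 19.5)] = 1.37×10^6 / 10843 = 126.3 m³.

V ≈ 126 m³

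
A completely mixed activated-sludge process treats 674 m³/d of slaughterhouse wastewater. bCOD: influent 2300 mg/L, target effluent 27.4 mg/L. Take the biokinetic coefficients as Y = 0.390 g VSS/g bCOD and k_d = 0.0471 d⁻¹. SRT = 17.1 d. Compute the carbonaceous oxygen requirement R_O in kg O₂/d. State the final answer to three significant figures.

R_O ≈ 1060 kg O₂/d

Correct the yield for decay: Y_obs = Y/(1 + k_d θ_c) = 0.390 / (1 + 0.0471 × 17.1) = 0.390 / 1.805 = 0.2160.
ΔS = 2300 − 27.4 = 2273 mg/L, so the substrate removal rate is 674 × 2273/1000 = 1532 kg bCOD/d.
Biomass synthesised: P_X = Y_obs × 1532 = 330.9 kg VSS/d.
R_O = Q·(S₀ − S) − 1.42·P_X = 1532 − 1.42 × 330.9 = 1062 kg O₂/d.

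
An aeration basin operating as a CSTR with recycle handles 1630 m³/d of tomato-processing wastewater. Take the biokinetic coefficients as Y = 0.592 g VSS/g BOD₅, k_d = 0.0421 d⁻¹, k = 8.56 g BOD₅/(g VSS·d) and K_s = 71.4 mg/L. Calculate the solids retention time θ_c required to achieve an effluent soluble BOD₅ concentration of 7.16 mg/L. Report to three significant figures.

Specific growth rate at S = 7.16 mg/L: μ = YkS/(K_s+S) = 0.592·8.56·7.16/(71.4+7.16) = 0.4619 d⁻¹.
θ_c = 1/(μ − k_d) = 1/(0.4619 − 0.0421) = 1/0.4198 = 2.382 d.

θ_c ≈ 2.38 d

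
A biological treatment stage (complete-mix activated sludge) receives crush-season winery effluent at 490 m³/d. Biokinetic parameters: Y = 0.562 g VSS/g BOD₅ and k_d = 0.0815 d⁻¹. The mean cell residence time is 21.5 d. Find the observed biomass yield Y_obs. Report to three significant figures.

Y_obs ≈ 0.204 g VSS/g BOD₅

Observed yield with endogenous decay: Y_obs = Y / (1 + k_d·θ_c) = 0.562 / (1 + 0.0815 × 21.5) = 0.562 / 2.752 = 0.2042 g VSS/g BOD₅.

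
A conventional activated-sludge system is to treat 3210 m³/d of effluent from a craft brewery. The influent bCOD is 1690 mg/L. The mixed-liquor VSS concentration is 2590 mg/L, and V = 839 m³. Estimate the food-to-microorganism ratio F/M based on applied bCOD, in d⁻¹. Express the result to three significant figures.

F/M = Q·S₀ / (V·X) = 3210 × 1690 / (839.0 × 2590) = 2.496 g bCOD·(g VSS·d)⁻¹.

F/M ≈ 2.50 d⁻¹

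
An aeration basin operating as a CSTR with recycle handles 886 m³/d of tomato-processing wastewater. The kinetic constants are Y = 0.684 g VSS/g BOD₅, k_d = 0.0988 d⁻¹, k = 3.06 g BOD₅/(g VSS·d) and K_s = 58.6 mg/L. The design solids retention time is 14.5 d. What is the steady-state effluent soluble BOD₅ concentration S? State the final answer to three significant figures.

For a completely mixed reactor with recycle the Lawrence–McCarty relation gives S = K_s·(1 + k_d·θ_c) / [θ_c·(Y·k − k_d) − 1] = 58.6 × (1 + 0.0988 × 14.5) / [14.5 × (0.684 × 3.06 − 0.0988) − 1] = 142.6 / 27.92 = 5.106 mg/L.

S ≈ 5.11 mg/L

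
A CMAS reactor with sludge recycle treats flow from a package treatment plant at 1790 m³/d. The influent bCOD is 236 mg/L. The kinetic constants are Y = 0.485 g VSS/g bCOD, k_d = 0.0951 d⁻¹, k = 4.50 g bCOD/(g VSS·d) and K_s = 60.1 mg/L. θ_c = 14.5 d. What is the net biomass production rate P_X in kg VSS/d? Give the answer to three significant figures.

P_X ≈ 84.3 kg VSS/d

Effluent substrate depends only on kinetics and SRT: S = K_s(1 + k_d θ_c) / [θ_c(Yk − k_d) − 1] = 60.1 × (1 + 0.0951 × 14.5) / [14.5 × (0.485 × 4.50 − 0.0951) − 1] = 143.0 / 29.27 = 4.885 mg/L.
Correct the yield for decay: Y_obs = Y/(1 + k_d θ_c) = 0.485 / (1 + 0.0951 × 14.5) = 0.485 / 2.379 = 0.2039.
Mass of bCOD removed per day: Q(S₀ − S) = 1790 × 231.1 g/m³ = 413.7 kg/d.
Biomass produced: P_X = Y_obs·Q·ΔS = 0.2039 × 413.7 ≈ 84.34 kg VSS/d.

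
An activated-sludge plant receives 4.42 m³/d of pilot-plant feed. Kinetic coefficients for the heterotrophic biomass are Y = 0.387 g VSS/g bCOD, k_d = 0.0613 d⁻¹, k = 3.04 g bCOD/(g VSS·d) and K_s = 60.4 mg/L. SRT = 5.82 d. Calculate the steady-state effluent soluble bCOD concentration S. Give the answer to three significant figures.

From the Monod/SRT balance for a CMAS, S = K_s·(1+k_d θ_c)/[θ_c·(Y k − k_d) − 1] = 60.4 × (1 + 0.0613 × 5.82) / [5.82 × (0.387 × 3.04 − 0.0613) − 1] = 81.95 / 5.490 = 14.93 mg/L.

S ≈ 14.9 mg/L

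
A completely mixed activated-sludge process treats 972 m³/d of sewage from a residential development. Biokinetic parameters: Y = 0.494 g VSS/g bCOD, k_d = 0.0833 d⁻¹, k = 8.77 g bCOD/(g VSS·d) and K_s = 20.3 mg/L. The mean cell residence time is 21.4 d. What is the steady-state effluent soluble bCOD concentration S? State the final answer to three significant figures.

Effluent substrate depends only on kinetics and SRT: S = K_s(1 + k_d θ_c) / [θ_c(Yk − k_d) − 1] = 20.3 × (1 + 0.0833 × 21.4) / [21.4 × (0.494 × 8.77 − 0.0833) − 1] = 56.49 / 89.93 = 0.6281 mg/L.

S ≈ 0.628 mg/L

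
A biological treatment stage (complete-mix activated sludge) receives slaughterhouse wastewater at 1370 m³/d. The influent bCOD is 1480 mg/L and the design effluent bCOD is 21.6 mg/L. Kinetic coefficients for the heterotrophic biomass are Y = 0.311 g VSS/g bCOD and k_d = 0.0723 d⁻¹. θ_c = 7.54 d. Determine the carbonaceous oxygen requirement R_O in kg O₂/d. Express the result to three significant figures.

The observed yield is Y_obs = Y/(1 + k_d·θ_c) = 0.311 / (1 + 0.0723 × 7.54) = 0.311 / 1.545 = 0.2013 g VSS per g bCOD removed.
ΔS = 1480 − 21.6 = 1458 mg/L, so the substrate removal rate is 1370 × 1458/1000 = 1998 kg bCOD/d.
Biomass synthesised: P_X = Y_obs × 1998 = 402.2 kg VSS/d.
R_O = Q·(S₀ − S) − 1.42·P_X = 1998 − 1.42 × 402.2 = 1427 kg O₂/d.

R_O ≈ 1430 kg O₂/d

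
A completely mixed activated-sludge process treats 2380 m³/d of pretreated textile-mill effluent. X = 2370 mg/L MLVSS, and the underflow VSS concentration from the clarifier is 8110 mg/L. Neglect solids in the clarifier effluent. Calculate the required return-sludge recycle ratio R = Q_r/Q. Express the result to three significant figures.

Mass balance around the secondary clarifier (neglecting effluent solids): R = X / (X_r − X) = 2370 / (8110 − 2370) = 0.4129.

R ≈ 0.413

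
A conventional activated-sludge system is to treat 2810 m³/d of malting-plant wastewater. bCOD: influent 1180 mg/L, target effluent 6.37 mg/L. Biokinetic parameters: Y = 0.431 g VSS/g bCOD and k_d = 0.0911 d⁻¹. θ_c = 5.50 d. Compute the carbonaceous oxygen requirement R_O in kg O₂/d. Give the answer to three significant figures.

Observed yield with endogenous decay: Y_obs = Y / (1 + k_d·θ_c) = 0.431 / (1 + 0.0911 × 5.50) = 0.431 / 1.501 = 0.2871 g VSS/g bCOD.
Substrate removed = Q·(S₀ − S) = 2810 m³/d × (1180 − 6.37) g/m³ = 3.3×10^6 g/d = 3298 kg/d.
Net sludge production P_X = 0.2871 × 3298 = 946.9 kg VSS/d.
R_O = Q·(S₀ − S) − 1.42·P_X = 3298 − 1.42 × 946.9 = 1953 kg O₂/d.

R_O ≈ 1950 kg O₂/d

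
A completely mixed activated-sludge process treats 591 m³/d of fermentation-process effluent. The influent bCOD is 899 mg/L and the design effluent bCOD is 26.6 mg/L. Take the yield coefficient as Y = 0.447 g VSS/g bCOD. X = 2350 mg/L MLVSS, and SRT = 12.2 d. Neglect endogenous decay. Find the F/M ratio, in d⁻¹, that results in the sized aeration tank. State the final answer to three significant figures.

V·X = Y·Q·ΔS·θ_c gives V = 0.447 × 591 × (899 − 26.6) × 12.2 / 2350 = 1196 m³.
F/M = Q·S₀ / (V·X) = 591 × 899 / (1196 × 2350) = 0.1890 g bCOD·(g VSS·d)⁻¹.

F/M ≈ 0.189 d⁻¹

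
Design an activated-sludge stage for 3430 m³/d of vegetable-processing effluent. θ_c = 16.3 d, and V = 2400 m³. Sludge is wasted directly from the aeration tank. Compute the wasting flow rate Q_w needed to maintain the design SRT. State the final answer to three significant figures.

Q_w ≈ 147 m³/d

For wasting at MLVSS concentration, Q_w = V/θ_c = 2400/16.3 = 147.2 m³/d.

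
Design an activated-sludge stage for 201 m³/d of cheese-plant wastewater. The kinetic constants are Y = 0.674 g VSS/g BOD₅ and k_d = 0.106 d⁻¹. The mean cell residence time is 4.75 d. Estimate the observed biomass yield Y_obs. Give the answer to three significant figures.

Y_obs ≈ 0.448 g VSS/g BOD₅

Correct the yield for decay: Y_obs = Y/(1 + k_d θ_c) = 0.674 / (1 + 0.106 × 4.75) = 0.674 / 1.503 = 0.4483.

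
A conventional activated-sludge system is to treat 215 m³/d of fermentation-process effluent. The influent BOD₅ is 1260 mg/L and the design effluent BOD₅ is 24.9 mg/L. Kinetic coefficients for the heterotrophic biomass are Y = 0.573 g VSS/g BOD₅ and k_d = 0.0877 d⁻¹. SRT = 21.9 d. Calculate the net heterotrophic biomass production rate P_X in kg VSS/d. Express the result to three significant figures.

P_X ≈ 52.1 kg VSS/d

Y_obs = Y / (1 + k_d θ_c) = 0.573 / (1 + 0.0877 × 21.9) = 0.573 / 2.921 = 0.1962.
Substrate removed = Q·(S₀ − S) = 215 m³/d × (1260 − 24.9) g/m³ = 2.66×10^5 g/d = 265.5 kg/d.
P_X = Y_obs · Q(S₀ − S) = 0.1962 × 265.5 = 52.10 kg VSS/d.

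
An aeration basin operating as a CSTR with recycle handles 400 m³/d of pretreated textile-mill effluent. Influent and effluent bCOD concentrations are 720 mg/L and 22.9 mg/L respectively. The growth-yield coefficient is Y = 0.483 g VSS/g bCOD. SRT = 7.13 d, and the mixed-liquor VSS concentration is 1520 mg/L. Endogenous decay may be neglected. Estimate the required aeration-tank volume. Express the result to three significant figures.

With k_d = 0 the design equation reduces to V = Y Q (S₀−S) θ_c / X = 0.483 × 400 × (720 − 22.9) × 7.13 / 1520 = 631.8 m³.

V ≈ 632 m³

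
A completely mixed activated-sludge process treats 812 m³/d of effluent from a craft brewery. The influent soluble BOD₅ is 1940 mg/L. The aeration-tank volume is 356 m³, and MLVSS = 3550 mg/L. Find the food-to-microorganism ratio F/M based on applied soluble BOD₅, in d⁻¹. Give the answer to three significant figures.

F/M ≈ 1.25 d⁻¹

F/M = applied load / biomass = Q·S₀/(V·X) = 812 × 1940 / (356.0 × 3550) = 1.246 d⁻¹.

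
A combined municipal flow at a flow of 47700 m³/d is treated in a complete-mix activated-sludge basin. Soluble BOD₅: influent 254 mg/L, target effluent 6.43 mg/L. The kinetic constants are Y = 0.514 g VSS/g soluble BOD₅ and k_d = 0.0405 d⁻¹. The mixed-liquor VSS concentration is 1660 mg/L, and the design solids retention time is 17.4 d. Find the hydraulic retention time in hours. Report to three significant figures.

τ ≈ 18.8 h

Rearranging the biomass balance for a CMAS with decay, V = Y·Q·ΔS·θ_c / [X·(1+k_d θ_c)] = 0.514 × 47700 × (254 − 6.43) × 17.4 / [1660 × (1 + 0.0405 × 17.4)] = 1.06×10^8 / 2830 = 37323 m³.
τ = V/Q = 37323/47700 = 0.7824 d, or 18.78 h.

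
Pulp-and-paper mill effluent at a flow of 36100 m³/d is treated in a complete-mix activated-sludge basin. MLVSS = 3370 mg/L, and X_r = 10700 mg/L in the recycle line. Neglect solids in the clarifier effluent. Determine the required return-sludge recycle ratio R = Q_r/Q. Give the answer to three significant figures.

R ≈ 0.460

Mass balance around the secondary clarifier (neglecting effluent solids): R = X / (X_r − X) = 3370 / (10700 − 3370) = 0.4598.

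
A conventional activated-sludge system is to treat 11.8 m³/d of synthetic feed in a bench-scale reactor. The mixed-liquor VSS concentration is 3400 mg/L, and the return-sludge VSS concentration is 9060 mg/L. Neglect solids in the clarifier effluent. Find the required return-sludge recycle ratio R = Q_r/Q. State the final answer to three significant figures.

Mass balance around the secondary clarifier (neglecting effluent solids): R = X / (X_r − X) = 3400 / (9060 − 3400) = 0.6007.

R ≈ 0.601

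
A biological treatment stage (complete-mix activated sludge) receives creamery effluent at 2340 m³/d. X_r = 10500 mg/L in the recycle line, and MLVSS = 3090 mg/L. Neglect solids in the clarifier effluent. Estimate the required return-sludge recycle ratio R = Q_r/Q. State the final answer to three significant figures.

Mass balance around the secondary clarifier (neglecting effluent solids): R = X / (X_r − X) = 3090 / (10500 − 3090) = 0.4170.

R ≈ 0.417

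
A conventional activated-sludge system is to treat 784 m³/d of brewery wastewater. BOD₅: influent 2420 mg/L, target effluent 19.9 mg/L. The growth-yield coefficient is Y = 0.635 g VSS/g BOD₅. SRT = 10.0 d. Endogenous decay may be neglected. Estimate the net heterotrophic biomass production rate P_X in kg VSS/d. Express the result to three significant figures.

P_X ≈ 1190 kg VSS/d

Since k_d ≈ 0, Y_obs = Y = 0.635 g VSS/g BOD₅.
ΔS = 2420 − 19.9 = 2400 mg/L, so the substrate removal rate is 784 × 2400/1000 = 1882 kg BOD₅/d.
So the net sludge growth is P_X = 0.6350 × 1882 = 1195 kg VSS/d.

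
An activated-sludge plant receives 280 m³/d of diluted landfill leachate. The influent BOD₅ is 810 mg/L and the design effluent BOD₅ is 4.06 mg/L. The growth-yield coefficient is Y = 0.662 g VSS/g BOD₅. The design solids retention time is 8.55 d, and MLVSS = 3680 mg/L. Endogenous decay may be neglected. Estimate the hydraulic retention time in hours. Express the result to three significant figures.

V·X = Y·Q·ΔS·θ_c gives V = 0.662 × 280 × (810 − 4.06) × 8.55 / 3680 = 347.1 m³.
HRT = V/Q = 347.1 m³ / 280 m³·d⁻¹ = 1.240 d × 24 = 29.75 h.

τ ≈ 29.8 h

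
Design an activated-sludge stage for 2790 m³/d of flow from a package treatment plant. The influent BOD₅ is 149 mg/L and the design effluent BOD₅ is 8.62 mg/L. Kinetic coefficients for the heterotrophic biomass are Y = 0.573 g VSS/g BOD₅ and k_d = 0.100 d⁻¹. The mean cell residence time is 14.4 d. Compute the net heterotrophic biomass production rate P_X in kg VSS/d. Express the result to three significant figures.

Correct the yield for decay: Y_obs = Y/(1 + k_d θ_c) = 0.573 / (1 + 0.100 × 14.4) = 0.573 / 2.440 = 0.2348.
Q·(S₀ − S) = 2790 × (149 − 8.62) × 10⁻³ = 391.7 kg/d removed.
So the net sludge growth is P_X = 0.2348 × 391.7 = 91.98 kg VSS/d.

P_X ≈ 92.0 kg VSS/d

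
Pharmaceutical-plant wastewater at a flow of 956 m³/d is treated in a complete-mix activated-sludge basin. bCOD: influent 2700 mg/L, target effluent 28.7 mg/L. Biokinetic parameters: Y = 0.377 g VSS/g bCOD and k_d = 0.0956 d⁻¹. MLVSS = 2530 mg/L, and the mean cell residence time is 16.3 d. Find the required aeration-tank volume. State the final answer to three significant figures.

From the SRT design equation V = Y Q (S₀−S) θ_c / [X (1 + k_d θ_c)] = 0.377 × 956 × (2700 − 28.7) × 16.3 / [2530 × (1 + 0.0956 × 16.3)] = 1.57×10^7 / 6472 = 2425 m³.

V ≈ 2420 m³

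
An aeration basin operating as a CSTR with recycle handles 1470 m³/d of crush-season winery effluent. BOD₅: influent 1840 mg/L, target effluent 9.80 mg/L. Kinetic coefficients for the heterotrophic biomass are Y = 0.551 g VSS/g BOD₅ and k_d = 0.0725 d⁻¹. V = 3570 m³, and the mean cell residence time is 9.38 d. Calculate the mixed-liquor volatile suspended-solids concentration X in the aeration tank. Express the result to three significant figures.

Solving the biomass balance for X: X = Y Q (S₀−S) θ_c / [V (1+k_d θ_c)] = 0.551 × 1470 × (1840 − 9.80) × 9.38 / [3570 × (1 + 0.0725 × 9.38)] = 2318 mg/L.

X ≈ 2320 mg/L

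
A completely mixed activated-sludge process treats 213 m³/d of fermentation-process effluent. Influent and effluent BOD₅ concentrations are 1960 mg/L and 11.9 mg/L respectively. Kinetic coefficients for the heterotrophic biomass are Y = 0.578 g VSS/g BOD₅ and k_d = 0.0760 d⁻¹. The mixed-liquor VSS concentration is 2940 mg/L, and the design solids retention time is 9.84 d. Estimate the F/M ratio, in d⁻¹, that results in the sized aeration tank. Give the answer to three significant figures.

From the SRT design equation V = Y Q (S₀−S) θ_c / [X (1 + k_d θ_c)] = 0.578 × 213 × (1960 − 11.9) × 9.84 / [2940 × (1 + 0.0760 × 9.84)] = 2.36×10^6 / 5139 = 459.3 m³.
Food-to-microorganism ratio F/M = Q S₀ / (V X) = 213 × 1960 / (459.3 × 2940) = 0.3092 d⁻¹.

F/M ≈ 0.309 d⁻¹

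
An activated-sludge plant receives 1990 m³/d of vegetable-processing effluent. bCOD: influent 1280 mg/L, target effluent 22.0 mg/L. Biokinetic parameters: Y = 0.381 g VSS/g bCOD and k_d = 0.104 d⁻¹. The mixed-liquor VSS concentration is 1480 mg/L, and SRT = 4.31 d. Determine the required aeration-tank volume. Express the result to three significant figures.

V ≈ 1920 m³

Rearranging the biomass balance for a CMAS with decay, V = Y·Q·ΔS·θ_c / [X·(1+k_d θ_c)] = 0.381 × 1990 × (1280 − 22.0) × 4.31 / [1480 × (1 + 0.104 × 4.31)] = 4.11×10^6 / 2143 = 1918 m³.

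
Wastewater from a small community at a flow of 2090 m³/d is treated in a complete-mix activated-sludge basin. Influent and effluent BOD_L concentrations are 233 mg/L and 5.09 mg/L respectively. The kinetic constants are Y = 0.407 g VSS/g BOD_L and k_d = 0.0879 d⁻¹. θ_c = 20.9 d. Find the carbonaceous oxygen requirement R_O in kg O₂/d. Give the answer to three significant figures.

Y_obs = Y / (1 + k_d θ_c) = 0.407 / (1 + 0.0879 × 20.9) = 0.407 / 2.837 = 0.1435.
Mass of BOD_L removed per day: Q(S₀ − S) = 2090 × 227.9 g/m³ = 476.3 kg/d.
Biomass synthesised: P_X = Y_obs × 476.3 = 68.33 kg VSS/d.
R_O = Q·ΔS − 1.42 P_X = 476.3 − 97.03 = 379.3 kg O₂/d.

R_O ≈ 379 kg O₂/d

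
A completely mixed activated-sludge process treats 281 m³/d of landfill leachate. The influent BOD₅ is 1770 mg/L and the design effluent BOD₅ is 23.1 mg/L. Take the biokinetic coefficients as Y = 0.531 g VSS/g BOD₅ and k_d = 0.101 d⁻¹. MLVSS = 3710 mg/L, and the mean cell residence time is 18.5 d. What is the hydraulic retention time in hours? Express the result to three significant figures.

τ ≈ 38.7 h

Rearranging the biomass balance for a CMAS with decay, V = Y·Q·ΔS·θ_c / [X·(1+k_d θ_c)] = 0.531 × 281 × (1770 − 23.1) × 18.5 / [3710 × (1 + 0.101 × 18.5)] = 4.82×10^6 / 10642 = 453.1 m³.
HRT = V/Q = 453.1 m³ / 281 m³·d⁻¹ = 1.613 d × 24 = 38.70 h.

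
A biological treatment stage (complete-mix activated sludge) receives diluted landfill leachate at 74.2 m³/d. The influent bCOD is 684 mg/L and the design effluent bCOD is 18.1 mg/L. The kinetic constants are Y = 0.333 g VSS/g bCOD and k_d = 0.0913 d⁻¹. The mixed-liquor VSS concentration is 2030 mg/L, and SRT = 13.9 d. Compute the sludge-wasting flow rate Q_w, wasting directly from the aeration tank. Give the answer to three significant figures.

Q_w ≈ 3.57 m³/d

From the SRT design equation V = Y Q (S₀−S) θ_c / [X (1 + k_d θ_c)] = 0.333 × 74.2 × (684 − 18.1) × 13.9 / [2030 × (1 + 0.0913 × 13.9)] = 2.29×10^5 / 4606 = 49.65 m³.
Wasting from the aeration tank: Q_w = V / θ_c = 49.65 / 13.9 = 3.572 m³/d.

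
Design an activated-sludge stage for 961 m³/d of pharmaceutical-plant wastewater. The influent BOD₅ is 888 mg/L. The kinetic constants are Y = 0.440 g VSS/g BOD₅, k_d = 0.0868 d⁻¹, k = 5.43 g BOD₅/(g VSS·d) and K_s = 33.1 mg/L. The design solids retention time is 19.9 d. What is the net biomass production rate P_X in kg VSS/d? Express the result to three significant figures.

P_X ≈ 137 kg VSS/d

For a completely mixed reactor with recycle the Lawrence–McCarty relation gives S = K_s·(1 + k_d·θ_c) / [θ_c·(Y·k − k_d) − 1] = 33.1 × (1 + 0.0868 × 19.9) / [19.9 × (0.440 × 5.43 − 0.0868) − 1] = 90.27 / 44.82 = 2.014 mg/L.
Correct the yield for decay: Y_obs = Y/(1 + k_d θ_c) = 0.440 / (1 + 0.0868 × 19.9) = 0.440 / 2.727 = 0.1613.
Mass of BOD₅ removed per day: Q(S₀ − S) = 961 × 886.0 g/m³ = 851.4 kg/d.
Biomass produced: P_X = Y_obs·Q·ΔS = 0.1613 × 851.4 ≈ 137.4 kg VSS/d.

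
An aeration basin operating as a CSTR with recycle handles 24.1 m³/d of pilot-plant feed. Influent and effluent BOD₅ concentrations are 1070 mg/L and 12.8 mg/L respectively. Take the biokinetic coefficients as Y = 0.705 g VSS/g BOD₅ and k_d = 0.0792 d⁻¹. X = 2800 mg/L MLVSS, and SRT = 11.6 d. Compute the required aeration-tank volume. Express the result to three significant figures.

Steady-state biomass mass balance: V·X·(1 + k_d·θ_c) = Y·Q·(S₀ − S)·θ_c, so V = 0.705 × 24.1 × (1070 − 12.8) × 11.6 / [2800 × (1 + 0.0792 × 11.6)] = 2.08×10^5 / 5372 = 38.78 m³.

V ≈ 38.8 m³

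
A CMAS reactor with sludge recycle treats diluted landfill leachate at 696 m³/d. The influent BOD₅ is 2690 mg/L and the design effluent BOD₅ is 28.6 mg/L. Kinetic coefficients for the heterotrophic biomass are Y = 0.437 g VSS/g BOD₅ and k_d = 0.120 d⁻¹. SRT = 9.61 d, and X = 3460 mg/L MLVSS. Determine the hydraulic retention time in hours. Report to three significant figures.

Steady-state biomass mass balance: V·X·(1 + k_d·θ_c) = Y·Q·(S₀ − S)·θ_c, so V = 0.437 × 696 × (2690 − 28.6) × 9.61 / [3460 × (1 + 0.120 × 9.61)] = 7.78×10^6 / 7450 = 1044 m³.
τ = V/Q = 1044/696 = 1.500 d, or 36.01 h.

τ ≈ 36.0 h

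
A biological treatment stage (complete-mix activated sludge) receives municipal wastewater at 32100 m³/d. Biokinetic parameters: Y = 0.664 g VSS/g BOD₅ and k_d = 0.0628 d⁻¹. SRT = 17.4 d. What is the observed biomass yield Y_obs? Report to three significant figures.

Y_obs ≈ 0.317 g VSS/g BOD₅

Observed yield with endogenous decay: Y_obs = Y / (1 + k_d·θ_c) = 0.664 / (1 + 0.0628 × 17.4) = 0.664 / 2.093 = 0.3173 g VSS/g BOD₅.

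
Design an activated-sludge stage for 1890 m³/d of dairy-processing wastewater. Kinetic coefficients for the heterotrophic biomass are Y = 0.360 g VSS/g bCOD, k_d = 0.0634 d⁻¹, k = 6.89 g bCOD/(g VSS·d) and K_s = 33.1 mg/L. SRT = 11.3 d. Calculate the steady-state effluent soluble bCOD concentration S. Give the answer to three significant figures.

S ≈ 2.16 mg/L

For a completely mixed reactor with recycle the Lawrence–McCarty relation gives S = K_s·(1 + k_d·θ_c) / [θ_c·(Y·k − k_d) − 1] = 33.1 × (1 + 0.0634 × 11.3) / [11.3 × (0.360 × 6.89 − 0.0634) − 1] = 56.81 / 26.31 = 2.159 mg/L.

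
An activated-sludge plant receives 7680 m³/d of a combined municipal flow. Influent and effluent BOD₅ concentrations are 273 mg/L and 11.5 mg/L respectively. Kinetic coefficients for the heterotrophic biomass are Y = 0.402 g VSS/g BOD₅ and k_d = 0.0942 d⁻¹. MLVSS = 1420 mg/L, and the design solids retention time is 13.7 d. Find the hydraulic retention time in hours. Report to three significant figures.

τ ≈ 10.6 h

Rearranging the biomass balance for a CMAS with decay, V = Y·Q·ΔS·θ_c / [X·(1+k_d θ_c)] = 0.402 × 7680 × (273 − 11.5) × 13.7 / [1420 × (1 + 0.0942 × 13.7)] = 1.11×10^7 / 3253 = 3401 m³.
HRT = V/Q = 3401 m³ / 7680 m³·d⁻¹ = 0.4428 d × 24 = 10.63 h.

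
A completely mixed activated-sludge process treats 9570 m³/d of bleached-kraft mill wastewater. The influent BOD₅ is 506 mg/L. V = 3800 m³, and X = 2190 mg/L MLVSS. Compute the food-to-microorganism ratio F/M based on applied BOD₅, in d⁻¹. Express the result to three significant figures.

Food-to-microorganism ratio F/M = Q S₀ / (V X) = 9570 × 506 / (3800 × 2190) = 0.5819 d⁻¹.

F/M ≈ 0.582 d⁻¹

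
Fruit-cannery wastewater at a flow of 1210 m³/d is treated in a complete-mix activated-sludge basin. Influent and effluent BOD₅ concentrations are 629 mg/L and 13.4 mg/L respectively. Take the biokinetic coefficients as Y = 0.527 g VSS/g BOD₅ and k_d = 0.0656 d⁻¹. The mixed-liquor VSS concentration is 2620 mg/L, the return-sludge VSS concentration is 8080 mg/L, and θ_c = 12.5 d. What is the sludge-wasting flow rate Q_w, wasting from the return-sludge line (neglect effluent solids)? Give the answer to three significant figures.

Q_w ≈ 26.7 m³/d

Steady-state biomass mass balance: V·X·(1 + k_d·θ_c) = Y·Q·(S₀ − S)·θ_c, so V = 0.527 × 1210 × (629 − 13.4) × 12.5 / [2620 × (1 + 0.0656 × 12.5)] = 4.91×10^6 / 4768 = 1029 m³.
θ_c = V·X/(Q_w·X_r) when wasting from the recycle, so Q_w = V·X/(θ_c·X_r) = 1029 × 2620 / (12.5 × 8080) = 26.69 m³/d.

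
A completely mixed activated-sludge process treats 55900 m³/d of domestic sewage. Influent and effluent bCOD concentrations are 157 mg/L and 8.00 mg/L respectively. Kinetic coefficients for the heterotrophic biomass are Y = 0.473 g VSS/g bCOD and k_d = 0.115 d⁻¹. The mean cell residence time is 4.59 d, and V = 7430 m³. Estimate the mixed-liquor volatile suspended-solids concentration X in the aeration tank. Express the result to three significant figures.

X = Y·Q·ΔS·θ_c / [V·(1 + k_d θ_c)] = 0.473 × 55900 × (157 − 8.00) × 4.59 / [7430 × (1 + 0.115 × 4.59)] = 1593 mg/L.

X ≈ 1590 mg/L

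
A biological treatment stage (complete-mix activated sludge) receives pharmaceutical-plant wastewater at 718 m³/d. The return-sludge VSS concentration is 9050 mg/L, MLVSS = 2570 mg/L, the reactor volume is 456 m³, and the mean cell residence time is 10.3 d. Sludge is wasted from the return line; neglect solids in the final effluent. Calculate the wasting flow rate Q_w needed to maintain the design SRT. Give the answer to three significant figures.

Wasting from the return line (neglecting effluent solids): Q_w = V·X / (θ_c·X_r) = 456.0 × 2570 / (10.3 × 9050) = 12.57 m³/d.

Q_w ≈ 12.6 m³/d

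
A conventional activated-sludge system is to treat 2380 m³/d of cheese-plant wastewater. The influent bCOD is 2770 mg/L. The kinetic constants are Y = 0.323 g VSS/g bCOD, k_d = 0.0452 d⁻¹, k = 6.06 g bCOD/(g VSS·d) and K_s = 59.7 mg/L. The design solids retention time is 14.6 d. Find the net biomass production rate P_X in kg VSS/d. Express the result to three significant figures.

P_X ≈ 1280 kg VSS/d

From the Monod/SRT balance for a CMAS, S = K_s·(1+k_d θ_c)/[θ_c·(Y k − k_d) − 1] = 59.7 × (1 + 0.0452 × 14.6) / [14.6 × (0.323 × 6.06 − 0.0452) − 1] = 99.10 / 26.92 = 3.681 mg/L.
The observed yield is Y_obs = Y/(1 + k_d·θ_c) = 0.323 / (1 + 0.0452 × 14.6) = 0.323 / 1.660 = 0.1946 g VSS per g bCOD removed.
Substrate removed = Q·(S₀ − S) = 2380 m³/d × (2770 − 3.68) g/m³ = 6.58×10^6 g/d = 6584 kg/d.
P_X = Y_obs · Q(S₀ − S) = 0.1946 × 6584 = 1281 kg VSS/d.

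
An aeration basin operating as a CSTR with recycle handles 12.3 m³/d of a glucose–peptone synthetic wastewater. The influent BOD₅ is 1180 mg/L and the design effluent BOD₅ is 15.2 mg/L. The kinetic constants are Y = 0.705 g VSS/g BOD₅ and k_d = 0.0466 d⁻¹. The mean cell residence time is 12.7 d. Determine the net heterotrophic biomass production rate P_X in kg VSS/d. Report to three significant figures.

P_X ≈ 6.35 kg VSS/d

Correct the yield for decay: Y_obs = Y/(1 + k_d θ_c) = 0.705 / (1 + 0.0466 × 12.7) = 0.705 / 1.592 = 0.4429.
Q·(S₀ − S) = 12.3 × (1180 − 15.2) × 10⁻³ = 14.33 kg/d removed.
So the net sludge growth is P_X = 0.4429 × 14.33 = 6.345 kg VSS/d.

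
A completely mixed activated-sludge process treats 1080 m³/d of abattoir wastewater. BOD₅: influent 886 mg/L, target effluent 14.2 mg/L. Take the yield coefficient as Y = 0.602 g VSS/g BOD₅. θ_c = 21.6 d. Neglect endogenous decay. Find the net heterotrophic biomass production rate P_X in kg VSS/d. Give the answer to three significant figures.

Since k_d ≈ 0, Y_obs = Y = 0.602 g VSS/g BOD₅.
ΔS = 886 − 14.2 = 871.8 mg/L, so the substrate removal rate is 1080 × 871.8/1000 = 941.5 kg BOD₅/d.
P_X = Y_obs · Q(S₀ − S) = 0.6020 × 941.5 = 566.8 kg VSS/d.

P_X ≈ 567 kg VSS/d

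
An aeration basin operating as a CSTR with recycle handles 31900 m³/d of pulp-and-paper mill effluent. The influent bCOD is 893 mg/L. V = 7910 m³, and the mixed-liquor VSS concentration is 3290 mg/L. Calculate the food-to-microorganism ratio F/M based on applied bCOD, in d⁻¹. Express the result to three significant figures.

F/M = Q·S₀ / (V·X) = 31900 × 893 / (7910 × 3290) = 1.095 g bCOD·(g VSS·d)⁻¹.

F/M ≈ 1.09 d⁻¹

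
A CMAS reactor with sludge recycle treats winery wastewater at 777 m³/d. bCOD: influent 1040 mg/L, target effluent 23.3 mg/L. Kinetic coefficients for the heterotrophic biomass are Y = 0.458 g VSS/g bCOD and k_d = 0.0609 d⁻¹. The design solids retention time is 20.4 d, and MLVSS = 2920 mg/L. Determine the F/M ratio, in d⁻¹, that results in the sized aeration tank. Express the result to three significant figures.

Steady-state biomass mass balance: V·X·(1 + k_d·θ_c) = Y·Q·(S₀ − S)·θ_c, so V = 0.458 × 777 × (1040 − 23.3) × 20.4 / [2920 × (1 + 0.0609 × 20.4)] = 7.38×10^6 / 6548 = 1127 m³.
F/M = applied load / biomass = Q·S₀/(V·X) = 777 × 1040 / (1127 × 2920) = 0.2455 d⁻¹.

F/M ≈ 0.245 d⁻¹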